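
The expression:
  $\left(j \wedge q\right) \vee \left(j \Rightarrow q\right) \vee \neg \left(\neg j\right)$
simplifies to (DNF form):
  $\text{True}$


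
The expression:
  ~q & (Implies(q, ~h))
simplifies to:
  ~q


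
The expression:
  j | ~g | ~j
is always true.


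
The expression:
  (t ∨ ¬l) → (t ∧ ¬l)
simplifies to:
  (l ∧ ¬t) ∨ (t ∧ ¬l)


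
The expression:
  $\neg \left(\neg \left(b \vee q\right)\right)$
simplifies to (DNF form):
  $b \vee q$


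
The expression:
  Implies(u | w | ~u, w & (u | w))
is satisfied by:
  {w: True}


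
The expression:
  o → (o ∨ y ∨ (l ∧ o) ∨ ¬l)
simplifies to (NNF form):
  True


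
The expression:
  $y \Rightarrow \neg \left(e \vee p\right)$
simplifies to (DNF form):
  $\left(\neg e \wedge \neg p\right) \vee \neg y$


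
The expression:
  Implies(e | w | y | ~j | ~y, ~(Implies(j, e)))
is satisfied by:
  {j: True, e: False}


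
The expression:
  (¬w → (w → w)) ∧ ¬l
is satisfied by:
  {l: False}


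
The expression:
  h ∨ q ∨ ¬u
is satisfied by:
  {q: True, h: True, u: False}
  {q: True, u: False, h: False}
  {h: True, u: False, q: False}
  {h: False, u: False, q: False}
  {q: True, h: True, u: True}
  {q: True, u: True, h: False}
  {h: True, u: True, q: False}


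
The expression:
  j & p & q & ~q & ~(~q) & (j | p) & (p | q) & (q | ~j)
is never true.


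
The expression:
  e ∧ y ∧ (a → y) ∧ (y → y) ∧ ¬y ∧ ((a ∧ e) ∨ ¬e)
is never true.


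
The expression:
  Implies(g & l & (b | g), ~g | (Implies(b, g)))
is always true.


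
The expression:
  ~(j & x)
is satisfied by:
  {x: False, j: False}
  {j: True, x: False}
  {x: True, j: False}


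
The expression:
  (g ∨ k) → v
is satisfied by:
  {v: True, g: False, k: False}
  {v: True, k: True, g: False}
  {v: True, g: True, k: False}
  {v: True, k: True, g: True}
  {k: False, g: False, v: False}


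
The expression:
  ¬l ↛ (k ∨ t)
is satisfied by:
  {l: False, t: False, k: False}


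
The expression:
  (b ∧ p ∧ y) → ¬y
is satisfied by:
  {p: False, y: False, b: False}
  {b: True, p: False, y: False}
  {y: True, p: False, b: False}
  {b: True, y: True, p: False}
  {p: True, b: False, y: False}
  {b: True, p: True, y: False}
  {y: True, p: True, b: False}


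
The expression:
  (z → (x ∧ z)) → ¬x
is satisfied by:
  {x: False}


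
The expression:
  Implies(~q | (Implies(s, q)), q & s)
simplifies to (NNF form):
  q & s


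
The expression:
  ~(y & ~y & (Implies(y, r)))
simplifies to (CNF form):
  True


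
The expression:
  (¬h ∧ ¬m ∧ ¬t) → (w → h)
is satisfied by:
  {t: True, m: True, h: True, w: False}
  {t: True, m: True, w: False, h: False}
  {t: True, h: True, w: False, m: False}
  {t: True, w: False, h: False, m: False}
  {m: True, h: True, w: False, t: False}
  {m: True, w: False, h: False, t: False}
  {h: True, m: False, w: False, t: False}
  {m: False, w: False, h: False, t: False}
  {m: True, t: True, w: True, h: True}
  {m: True, t: True, w: True, h: False}
  {t: True, w: True, h: True, m: False}
  {t: True, w: True, m: False, h: False}
  {h: True, w: True, m: True, t: False}
  {w: True, m: True, t: False, h: False}
  {w: True, h: True, t: False, m: False}


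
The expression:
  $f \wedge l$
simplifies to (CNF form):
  $f \wedge l$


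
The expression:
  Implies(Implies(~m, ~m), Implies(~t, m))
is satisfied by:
  {t: True, m: True}
  {t: True, m: False}
  {m: True, t: False}


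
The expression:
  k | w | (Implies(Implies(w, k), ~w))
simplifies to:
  True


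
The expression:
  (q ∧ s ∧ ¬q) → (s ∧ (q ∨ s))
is always true.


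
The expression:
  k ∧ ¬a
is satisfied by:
  {k: True, a: False}


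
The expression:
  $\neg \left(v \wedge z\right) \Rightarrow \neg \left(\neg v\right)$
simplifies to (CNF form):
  $v$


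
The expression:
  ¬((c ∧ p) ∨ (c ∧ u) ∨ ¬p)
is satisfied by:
  {p: True, c: False}


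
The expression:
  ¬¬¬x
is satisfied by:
  {x: False}


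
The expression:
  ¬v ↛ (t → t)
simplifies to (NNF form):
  False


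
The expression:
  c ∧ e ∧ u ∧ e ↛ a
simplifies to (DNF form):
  c ∧ e ∧ u ∧ ¬a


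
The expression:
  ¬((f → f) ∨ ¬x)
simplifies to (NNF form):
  False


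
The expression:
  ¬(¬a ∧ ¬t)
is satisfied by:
  {a: True, t: True}
  {a: True, t: False}
  {t: True, a: False}


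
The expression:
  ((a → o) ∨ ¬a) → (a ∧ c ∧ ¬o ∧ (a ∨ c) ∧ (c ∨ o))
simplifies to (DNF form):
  a ∧ ¬o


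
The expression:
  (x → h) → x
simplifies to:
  x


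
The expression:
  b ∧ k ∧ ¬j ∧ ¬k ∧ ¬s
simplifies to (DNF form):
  False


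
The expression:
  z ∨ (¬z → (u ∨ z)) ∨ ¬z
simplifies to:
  True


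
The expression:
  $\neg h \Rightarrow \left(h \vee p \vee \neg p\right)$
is always true.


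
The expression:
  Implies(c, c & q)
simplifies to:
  q | ~c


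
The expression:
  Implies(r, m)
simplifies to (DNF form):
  m | ~r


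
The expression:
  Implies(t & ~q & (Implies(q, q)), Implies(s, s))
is always true.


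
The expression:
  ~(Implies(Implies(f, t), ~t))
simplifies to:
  t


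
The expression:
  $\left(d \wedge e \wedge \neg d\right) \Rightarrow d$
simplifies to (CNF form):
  $\text{True}$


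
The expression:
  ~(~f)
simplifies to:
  f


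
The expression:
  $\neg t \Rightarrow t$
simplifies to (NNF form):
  $t$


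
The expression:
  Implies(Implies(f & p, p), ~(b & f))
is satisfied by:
  {b: False, f: False}
  {f: True, b: False}
  {b: True, f: False}


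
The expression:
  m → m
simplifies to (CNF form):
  True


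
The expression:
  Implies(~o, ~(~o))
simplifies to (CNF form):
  o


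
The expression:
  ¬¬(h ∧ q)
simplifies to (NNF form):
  h ∧ q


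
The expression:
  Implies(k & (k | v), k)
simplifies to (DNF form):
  True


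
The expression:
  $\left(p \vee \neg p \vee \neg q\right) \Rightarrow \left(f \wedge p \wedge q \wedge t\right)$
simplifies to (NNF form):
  $f \wedge p \wedge q \wedge t$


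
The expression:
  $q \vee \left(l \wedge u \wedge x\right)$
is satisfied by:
  {q: True, l: True, u: True, x: True}
  {q: True, l: True, u: True, x: False}
  {q: True, l: True, x: True, u: False}
  {q: True, l: True, x: False, u: False}
  {q: True, u: True, x: True, l: False}
  {q: True, u: True, x: False, l: False}
  {q: True, u: False, x: True, l: False}
  {q: True, u: False, x: False, l: False}
  {l: True, u: True, x: True, q: False}


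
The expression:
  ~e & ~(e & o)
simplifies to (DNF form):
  ~e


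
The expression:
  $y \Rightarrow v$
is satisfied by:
  {v: True, y: False}
  {y: False, v: False}
  {y: True, v: True}


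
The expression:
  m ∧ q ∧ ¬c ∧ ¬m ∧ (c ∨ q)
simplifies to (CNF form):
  False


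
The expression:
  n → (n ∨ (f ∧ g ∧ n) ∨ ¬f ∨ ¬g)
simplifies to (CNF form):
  True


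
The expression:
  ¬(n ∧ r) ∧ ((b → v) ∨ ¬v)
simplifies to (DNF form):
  ¬n ∨ ¬r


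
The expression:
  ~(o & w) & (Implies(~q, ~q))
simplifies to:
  ~o | ~w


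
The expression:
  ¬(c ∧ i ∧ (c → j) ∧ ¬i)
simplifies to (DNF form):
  True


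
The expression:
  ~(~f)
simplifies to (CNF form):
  f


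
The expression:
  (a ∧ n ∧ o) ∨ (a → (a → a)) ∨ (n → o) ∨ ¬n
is always true.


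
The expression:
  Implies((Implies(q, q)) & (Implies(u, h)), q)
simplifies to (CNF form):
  (q | u) & (q | ~h)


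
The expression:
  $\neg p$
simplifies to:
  $\neg p$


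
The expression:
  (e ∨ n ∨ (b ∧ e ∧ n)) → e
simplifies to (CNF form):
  e ∨ ¬n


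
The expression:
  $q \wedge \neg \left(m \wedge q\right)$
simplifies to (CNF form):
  $q \wedge \neg m$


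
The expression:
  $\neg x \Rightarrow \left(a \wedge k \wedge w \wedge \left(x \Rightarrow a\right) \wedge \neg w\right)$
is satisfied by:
  {x: True}


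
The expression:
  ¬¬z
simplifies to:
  z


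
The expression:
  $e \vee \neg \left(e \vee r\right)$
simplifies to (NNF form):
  $e \vee \neg r$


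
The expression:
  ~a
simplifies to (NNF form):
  ~a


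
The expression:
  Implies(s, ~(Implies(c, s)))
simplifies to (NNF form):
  ~s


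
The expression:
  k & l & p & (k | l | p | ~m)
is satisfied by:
  {k: True, p: True, l: True}


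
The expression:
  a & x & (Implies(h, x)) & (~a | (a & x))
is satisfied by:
  {a: True, x: True}


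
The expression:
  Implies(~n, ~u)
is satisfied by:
  {n: True, u: False}
  {u: False, n: False}
  {u: True, n: True}


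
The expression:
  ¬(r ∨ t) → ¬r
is always true.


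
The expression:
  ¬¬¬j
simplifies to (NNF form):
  ¬j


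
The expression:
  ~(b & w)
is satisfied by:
  {w: False, b: False}
  {b: True, w: False}
  {w: True, b: False}


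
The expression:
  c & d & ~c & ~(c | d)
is never true.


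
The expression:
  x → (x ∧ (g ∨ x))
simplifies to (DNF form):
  True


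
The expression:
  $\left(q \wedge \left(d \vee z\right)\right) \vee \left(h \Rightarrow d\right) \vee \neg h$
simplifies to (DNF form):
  $d \vee \left(q \wedge z\right) \vee \neg h$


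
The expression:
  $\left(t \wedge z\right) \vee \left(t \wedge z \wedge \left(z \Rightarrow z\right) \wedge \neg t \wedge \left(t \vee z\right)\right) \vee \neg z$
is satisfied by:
  {t: True, z: False}
  {z: False, t: False}
  {z: True, t: True}


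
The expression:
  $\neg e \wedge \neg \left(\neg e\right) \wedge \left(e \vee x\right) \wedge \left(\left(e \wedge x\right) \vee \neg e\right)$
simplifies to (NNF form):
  $\text{False}$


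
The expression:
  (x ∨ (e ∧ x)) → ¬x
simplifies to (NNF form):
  ¬x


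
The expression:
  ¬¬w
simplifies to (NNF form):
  w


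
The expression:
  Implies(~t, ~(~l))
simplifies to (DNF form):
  l | t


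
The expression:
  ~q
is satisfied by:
  {q: False}


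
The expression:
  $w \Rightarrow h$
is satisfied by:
  {h: True, w: False}
  {w: False, h: False}
  {w: True, h: True}


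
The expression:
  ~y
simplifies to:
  ~y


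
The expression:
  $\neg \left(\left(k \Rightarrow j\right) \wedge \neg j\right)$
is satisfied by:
  {k: True, j: True}
  {k: True, j: False}
  {j: True, k: False}


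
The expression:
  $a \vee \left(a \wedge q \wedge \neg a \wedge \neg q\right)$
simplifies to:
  $a$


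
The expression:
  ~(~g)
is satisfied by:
  {g: True}


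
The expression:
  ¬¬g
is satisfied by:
  {g: True}


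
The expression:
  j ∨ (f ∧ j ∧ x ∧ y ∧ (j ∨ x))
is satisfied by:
  {j: True}


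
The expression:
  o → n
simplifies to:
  n ∨ ¬o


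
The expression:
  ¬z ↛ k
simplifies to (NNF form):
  k ∨ ¬z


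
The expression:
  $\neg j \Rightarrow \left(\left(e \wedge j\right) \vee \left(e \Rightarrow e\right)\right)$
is always true.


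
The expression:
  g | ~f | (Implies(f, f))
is always true.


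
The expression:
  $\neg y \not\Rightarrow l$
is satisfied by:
  {y: False, l: False}


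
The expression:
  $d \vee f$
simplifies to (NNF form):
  $d \vee f$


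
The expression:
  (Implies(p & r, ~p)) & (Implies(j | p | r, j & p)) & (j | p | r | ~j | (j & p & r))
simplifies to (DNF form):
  (j & p & ~r) | (j & ~j & ~r) | (p & ~p & ~r) | (~j & ~p & ~r)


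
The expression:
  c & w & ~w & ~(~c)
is never true.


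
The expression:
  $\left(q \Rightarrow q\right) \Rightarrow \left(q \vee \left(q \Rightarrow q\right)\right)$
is always true.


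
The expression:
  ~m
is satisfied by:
  {m: False}


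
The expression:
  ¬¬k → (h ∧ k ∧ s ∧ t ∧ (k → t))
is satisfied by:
  {s: True, h: True, t: True, k: False}
  {s: True, h: True, t: False, k: False}
  {s: True, t: True, h: False, k: False}
  {s: True, t: False, h: False, k: False}
  {h: True, t: True, s: False, k: False}
  {h: True, s: False, t: False, k: False}
  {h: False, t: True, s: False, k: False}
  {h: False, s: False, t: False, k: False}
  {s: True, k: True, h: True, t: True}


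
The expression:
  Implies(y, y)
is always true.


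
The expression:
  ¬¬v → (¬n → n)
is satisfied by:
  {n: True, v: False}
  {v: False, n: False}
  {v: True, n: True}


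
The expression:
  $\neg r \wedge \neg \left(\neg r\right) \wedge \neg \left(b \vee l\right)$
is never true.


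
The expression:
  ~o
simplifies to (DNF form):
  ~o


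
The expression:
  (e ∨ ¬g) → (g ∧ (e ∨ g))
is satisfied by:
  {g: True}


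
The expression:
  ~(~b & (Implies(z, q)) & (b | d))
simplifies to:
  b | ~d | (z & ~q)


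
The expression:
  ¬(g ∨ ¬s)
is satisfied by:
  {s: True, g: False}


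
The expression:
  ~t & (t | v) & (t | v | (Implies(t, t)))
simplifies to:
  v & ~t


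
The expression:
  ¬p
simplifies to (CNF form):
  ¬p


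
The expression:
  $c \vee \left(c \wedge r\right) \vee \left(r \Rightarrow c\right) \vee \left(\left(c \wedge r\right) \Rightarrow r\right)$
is always true.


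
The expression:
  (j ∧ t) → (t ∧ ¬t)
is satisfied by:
  {t: False, j: False}
  {j: True, t: False}
  {t: True, j: False}


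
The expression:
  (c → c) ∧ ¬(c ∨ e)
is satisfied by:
  {e: False, c: False}


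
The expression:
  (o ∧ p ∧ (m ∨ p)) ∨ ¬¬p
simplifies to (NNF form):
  p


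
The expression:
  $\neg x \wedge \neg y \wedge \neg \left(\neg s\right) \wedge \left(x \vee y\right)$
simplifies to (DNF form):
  $\text{False}$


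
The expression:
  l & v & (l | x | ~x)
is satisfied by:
  {v: True, l: True}


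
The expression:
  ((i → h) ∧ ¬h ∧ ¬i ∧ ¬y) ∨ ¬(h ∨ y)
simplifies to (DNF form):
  ¬h ∧ ¬y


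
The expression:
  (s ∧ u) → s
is always true.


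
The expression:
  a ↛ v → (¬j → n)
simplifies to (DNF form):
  j ∨ n ∨ v ∨ ¬a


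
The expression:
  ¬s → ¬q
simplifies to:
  s ∨ ¬q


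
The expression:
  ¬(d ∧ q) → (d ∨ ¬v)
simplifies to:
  d ∨ ¬v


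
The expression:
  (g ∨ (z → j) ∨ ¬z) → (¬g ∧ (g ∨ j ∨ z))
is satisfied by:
  {z: True, j: True, g: False}
  {z: True, g: False, j: False}
  {j: True, g: False, z: False}


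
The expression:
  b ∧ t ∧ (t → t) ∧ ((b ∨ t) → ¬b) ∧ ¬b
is never true.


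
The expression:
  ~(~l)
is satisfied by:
  {l: True}


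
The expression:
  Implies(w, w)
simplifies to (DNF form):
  True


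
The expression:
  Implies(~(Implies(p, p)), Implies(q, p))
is always true.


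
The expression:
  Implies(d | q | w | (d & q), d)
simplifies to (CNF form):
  (d | ~q) & (d | ~w)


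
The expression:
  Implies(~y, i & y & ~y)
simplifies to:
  y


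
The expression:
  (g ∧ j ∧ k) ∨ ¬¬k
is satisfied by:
  {k: True}


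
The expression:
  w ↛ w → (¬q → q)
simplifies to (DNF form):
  True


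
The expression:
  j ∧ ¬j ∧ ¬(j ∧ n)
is never true.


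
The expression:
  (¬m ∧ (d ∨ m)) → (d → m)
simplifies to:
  m ∨ ¬d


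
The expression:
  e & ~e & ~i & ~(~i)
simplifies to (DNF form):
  False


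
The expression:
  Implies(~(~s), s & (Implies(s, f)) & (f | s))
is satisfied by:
  {f: True, s: False}
  {s: False, f: False}
  {s: True, f: True}


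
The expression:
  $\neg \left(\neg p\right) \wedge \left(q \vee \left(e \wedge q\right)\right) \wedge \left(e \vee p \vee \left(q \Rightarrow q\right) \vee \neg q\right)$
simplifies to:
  $p \wedge q$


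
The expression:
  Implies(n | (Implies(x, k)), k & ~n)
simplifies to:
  ~n & (k | x)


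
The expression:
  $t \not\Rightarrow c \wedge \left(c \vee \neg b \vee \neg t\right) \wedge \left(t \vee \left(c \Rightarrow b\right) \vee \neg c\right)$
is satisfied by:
  {t: True, b: False, c: False}


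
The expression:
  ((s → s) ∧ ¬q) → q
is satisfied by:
  {q: True}


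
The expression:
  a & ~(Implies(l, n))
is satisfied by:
  {a: True, l: True, n: False}


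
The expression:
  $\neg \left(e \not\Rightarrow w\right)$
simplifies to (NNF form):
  $w \vee \neg e$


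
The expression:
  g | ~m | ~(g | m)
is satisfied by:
  {g: True, m: False}
  {m: False, g: False}
  {m: True, g: True}


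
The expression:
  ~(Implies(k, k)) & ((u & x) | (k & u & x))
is never true.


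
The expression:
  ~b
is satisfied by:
  {b: False}


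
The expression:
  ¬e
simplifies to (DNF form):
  ¬e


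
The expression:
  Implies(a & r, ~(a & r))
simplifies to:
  ~a | ~r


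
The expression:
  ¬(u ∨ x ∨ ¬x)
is never true.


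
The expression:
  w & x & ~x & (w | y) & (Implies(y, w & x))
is never true.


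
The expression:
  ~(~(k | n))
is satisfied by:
  {n: True, k: True}
  {n: True, k: False}
  {k: True, n: False}


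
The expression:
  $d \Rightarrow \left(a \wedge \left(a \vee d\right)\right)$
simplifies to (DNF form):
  $a \vee \neg d$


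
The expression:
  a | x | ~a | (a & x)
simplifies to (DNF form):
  True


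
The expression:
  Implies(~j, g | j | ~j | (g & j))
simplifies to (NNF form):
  True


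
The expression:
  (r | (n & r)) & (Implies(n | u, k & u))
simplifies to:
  r & (k | ~u) & (u | ~n)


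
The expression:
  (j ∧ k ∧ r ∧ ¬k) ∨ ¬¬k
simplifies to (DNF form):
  k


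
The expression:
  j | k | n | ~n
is always true.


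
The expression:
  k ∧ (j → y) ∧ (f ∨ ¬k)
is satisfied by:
  {y: True, f: True, k: True, j: False}
  {f: True, k: True, y: False, j: False}
  {j: True, y: True, f: True, k: True}


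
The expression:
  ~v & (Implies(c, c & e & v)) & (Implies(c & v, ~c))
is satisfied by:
  {v: False, c: False}


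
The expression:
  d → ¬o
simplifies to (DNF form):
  ¬d ∨ ¬o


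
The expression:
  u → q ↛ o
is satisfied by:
  {q: True, o: False, u: False}
  {o: False, u: False, q: False}
  {q: True, o: True, u: False}
  {o: True, q: False, u: False}
  {u: True, q: True, o: False}


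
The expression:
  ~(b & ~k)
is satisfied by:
  {k: True, b: False}
  {b: False, k: False}
  {b: True, k: True}


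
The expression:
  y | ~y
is always true.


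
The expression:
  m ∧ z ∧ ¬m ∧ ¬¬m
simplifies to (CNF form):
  False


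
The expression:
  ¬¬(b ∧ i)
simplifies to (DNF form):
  b ∧ i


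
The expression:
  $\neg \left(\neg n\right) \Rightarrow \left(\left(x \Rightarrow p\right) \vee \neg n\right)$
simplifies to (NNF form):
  $p \vee \neg n \vee \neg x$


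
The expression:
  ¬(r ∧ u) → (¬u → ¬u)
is always true.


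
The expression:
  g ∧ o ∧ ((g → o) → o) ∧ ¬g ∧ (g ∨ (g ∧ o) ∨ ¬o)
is never true.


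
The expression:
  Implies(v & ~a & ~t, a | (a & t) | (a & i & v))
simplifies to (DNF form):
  a | t | ~v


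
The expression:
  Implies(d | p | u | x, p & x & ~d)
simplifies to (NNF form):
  ~d & (p | ~u) & (p | ~x) & (x | ~p)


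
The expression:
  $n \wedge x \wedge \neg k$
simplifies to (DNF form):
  $n \wedge x \wedge \neg k$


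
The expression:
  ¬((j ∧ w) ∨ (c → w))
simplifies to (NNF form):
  c ∧ ¬w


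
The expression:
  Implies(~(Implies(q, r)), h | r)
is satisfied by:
  {r: True, h: True, q: False}
  {r: True, h: False, q: False}
  {h: True, r: False, q: False}
  {r: False, h: False, q: False}
  {r: True, q: True, h: True}
  {r: True, q: True, h: False}
  {q: True, h: True, r: False}


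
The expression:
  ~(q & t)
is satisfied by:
  {t: False, q: False}
  {q: True, t: False}
  {t: True, q: False}


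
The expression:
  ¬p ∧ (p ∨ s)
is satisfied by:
  {s: True, p: False}


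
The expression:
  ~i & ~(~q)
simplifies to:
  q & ~i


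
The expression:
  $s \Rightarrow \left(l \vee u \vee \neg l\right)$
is always true.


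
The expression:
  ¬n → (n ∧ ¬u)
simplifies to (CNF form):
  n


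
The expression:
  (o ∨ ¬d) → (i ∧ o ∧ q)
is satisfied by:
  {i: True, q: True, d: True, o: False}
  {i: True, d: True, q: False, o: False}
  {q: True, d: True, i: False, o: False}
  {d: True, i: False, q: False, o: False}
  {o: True, i: True, q: True, d: True}
  {o: True, i: True, q: True, d: False}


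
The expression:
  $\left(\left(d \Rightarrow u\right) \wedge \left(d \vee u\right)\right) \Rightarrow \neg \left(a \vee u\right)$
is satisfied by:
  {u: False}


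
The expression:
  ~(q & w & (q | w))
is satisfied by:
  {w: False, q: False}
  {q: True, w: False}
  {w: True, q: False}


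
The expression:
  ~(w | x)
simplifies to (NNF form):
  ~w & ~x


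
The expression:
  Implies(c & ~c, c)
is always true.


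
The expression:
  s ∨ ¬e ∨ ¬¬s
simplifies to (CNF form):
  s ∨ ¬e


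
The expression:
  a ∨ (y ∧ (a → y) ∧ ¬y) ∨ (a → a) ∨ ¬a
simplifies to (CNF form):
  True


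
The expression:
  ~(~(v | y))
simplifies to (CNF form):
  v | y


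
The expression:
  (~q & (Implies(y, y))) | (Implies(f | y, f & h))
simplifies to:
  ~q | (f & h) | (~f & ~y)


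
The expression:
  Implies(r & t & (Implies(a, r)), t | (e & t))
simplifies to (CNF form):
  True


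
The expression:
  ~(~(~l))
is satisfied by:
  {l: False}


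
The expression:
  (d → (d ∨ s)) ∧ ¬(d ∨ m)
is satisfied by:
  {d: False, m: False}


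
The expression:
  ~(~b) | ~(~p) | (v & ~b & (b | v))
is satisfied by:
  {b: True, v: True, p: True}
  {b: True, v: True, p: False}
  {b: True, p: True, v: False}
  {b: True, p: False, v: False}
  {v: True, p: True, b: False}
  {v: True, p: False, b: False}
  {p: True, v: False, b: False}


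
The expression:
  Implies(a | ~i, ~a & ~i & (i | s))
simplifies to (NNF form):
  ~a & (i | s)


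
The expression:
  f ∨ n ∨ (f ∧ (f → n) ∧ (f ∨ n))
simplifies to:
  f ∨ n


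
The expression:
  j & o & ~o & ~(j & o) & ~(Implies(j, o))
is never true.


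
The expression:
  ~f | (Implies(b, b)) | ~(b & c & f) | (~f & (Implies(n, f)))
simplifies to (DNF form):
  True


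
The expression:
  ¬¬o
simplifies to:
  o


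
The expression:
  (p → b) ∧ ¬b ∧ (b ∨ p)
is never true.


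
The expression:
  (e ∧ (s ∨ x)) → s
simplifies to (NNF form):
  s ∨ ¬e ∨ ¬x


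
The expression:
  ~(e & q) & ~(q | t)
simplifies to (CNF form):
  ~q & ~t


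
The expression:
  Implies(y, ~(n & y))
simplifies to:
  ~n | ~y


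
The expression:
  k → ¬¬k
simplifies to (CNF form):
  True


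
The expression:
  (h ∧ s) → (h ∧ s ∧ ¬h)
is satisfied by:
  {s: False, h: False}
  {h: True, s: False}
  {s: True, h: False}


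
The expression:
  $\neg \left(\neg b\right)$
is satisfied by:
  {b: True}


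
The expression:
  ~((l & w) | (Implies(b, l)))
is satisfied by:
  {b: True, l: False}


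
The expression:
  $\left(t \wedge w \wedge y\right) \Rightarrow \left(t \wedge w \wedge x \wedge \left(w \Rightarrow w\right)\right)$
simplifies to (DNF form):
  $x \vee \neg t \vee \neg w \vee \neg y$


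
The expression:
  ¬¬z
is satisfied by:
  {z: True}


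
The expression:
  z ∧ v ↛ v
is never true.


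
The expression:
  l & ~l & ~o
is never true.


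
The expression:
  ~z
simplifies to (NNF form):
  ~z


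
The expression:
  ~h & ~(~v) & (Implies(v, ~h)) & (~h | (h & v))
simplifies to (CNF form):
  v & ~h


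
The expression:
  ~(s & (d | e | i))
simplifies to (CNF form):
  (~d | ~s) & (~e | ~s) & (~i | ~s)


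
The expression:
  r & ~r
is never true.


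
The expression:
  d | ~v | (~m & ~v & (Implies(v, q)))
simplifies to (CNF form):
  d | ~v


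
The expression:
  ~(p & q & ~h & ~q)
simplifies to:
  True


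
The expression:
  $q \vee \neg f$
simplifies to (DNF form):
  $q \vee \neg f$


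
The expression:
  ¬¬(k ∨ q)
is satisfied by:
  {k: True, q: True}
  {k: True, q: False}
  {q: True, k: False}


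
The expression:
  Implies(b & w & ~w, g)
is always true.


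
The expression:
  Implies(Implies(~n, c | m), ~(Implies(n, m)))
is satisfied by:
  {n: True, c: False, m: False}
  {c: False, m: False, n: False}
  {n: True, c: True, m: False}


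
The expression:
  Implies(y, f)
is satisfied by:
  {f: True, y: False}
  {y: False, f: False}
  {y: True, f: True}


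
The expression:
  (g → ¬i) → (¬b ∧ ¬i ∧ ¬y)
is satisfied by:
  {i: True, g: True, b: False, y: False}
  {i: True, y: True, g: True, b: False}
  {i: True, b: True, g: True, y: False}
  {i: True, y: True, b: True, g: True}
  {g: True, y: False, b: False, i: False}
  {y: False, g: False, b: False, i: False}


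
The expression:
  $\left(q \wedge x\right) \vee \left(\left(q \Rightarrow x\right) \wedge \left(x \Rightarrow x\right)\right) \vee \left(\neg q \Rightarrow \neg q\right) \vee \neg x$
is always true.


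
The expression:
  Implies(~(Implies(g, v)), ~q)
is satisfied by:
  {v: True, g: False, q: False}
  {g: False, q: False, v: False}
  {q: True, v: True, g: False}
  {q: True, g: False, v: False}
  {v: True, g: True, q: False}
  {g: True, v: False, q: False}
  {q: True, g: True, v: True}


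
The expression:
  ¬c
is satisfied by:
  {c: False}


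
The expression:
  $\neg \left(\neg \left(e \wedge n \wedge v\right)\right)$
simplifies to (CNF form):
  $e \wedge n \wedge v$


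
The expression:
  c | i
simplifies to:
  c | i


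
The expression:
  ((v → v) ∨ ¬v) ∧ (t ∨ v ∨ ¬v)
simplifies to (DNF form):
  True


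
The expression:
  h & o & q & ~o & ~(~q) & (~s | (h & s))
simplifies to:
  False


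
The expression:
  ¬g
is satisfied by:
  {g: False}


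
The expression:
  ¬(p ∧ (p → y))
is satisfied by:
  {p: False, y: False}
  {y: True, p: False}
  {p: True, y: False}


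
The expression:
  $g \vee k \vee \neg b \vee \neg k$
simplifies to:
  $\text{True}$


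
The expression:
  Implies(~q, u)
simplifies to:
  q | u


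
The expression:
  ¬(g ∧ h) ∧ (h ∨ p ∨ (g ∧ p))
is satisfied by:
  {p: True, h: False, g: False}
  {g: True, p: True, h: False}
  {h: True, p: True, g: False}
  {h: True, p: False, g: False}


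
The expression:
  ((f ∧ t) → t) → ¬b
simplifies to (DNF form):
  ¬b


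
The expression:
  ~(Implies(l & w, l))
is never true.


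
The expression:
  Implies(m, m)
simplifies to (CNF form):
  True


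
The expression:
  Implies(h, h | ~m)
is always true.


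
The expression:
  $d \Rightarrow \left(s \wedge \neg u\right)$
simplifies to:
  $\left(s \wedge \neg u\right) \vee \neg d$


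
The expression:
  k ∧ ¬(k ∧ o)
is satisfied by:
  {k: True, o: False}


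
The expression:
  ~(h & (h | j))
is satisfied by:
  {h: False}


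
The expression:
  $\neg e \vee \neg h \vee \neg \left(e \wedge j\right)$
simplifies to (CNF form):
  $\neg e \vee \neg h \vee \neg j$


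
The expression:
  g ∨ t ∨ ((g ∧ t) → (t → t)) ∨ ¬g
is always true.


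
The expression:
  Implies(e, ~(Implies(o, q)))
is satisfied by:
  {o: True, q: False, e: False}
  {q: False, e: False, o: False}
  {o: True, q: True, e: False}
  {q: True, o: False, e: False}
  {e: True, o: True, q: False}


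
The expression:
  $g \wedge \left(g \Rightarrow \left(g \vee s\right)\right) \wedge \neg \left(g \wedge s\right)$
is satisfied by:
  {g: True, s: False}


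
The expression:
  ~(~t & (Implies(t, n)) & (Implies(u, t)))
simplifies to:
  t | u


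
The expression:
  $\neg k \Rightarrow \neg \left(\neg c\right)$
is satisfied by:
  {k: True, c: True}
  {k: True, c: False}
  {c: True, k: False}


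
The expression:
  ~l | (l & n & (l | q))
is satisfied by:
  {n: True, l: False}
  {l: False, n: False}
  {l: True, n: True}


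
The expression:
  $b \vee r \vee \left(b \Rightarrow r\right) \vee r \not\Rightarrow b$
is always true.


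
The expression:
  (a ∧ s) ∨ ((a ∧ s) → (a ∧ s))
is always true.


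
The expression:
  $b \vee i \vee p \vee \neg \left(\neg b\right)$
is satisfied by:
  {i: True, b: True, p: True}
  {i: True, b: True, p: False}
  {i: True, p: True, b: False}
  {i: True, p: False, b: False}
  {b: True, p: True, i: False}
  {b: True, p: False, i: False}
  {p: True, b: False, i: False}


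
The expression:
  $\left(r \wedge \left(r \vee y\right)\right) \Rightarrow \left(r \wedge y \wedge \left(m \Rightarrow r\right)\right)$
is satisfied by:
  {y: True, r: False}
  {r: False, y: False}
  {r: True, y: True}


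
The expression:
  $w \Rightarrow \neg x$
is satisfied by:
  {w: False, x: False}
  {x: True, w: False}
  {w: True, x: False}


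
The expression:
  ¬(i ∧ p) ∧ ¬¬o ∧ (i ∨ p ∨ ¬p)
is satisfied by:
  {o: True, p: False, i: False}
  {i: True, o: True, p: False}
  {p: True, o: True, i: False}


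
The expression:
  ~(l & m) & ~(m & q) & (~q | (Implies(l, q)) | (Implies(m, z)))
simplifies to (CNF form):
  (~l | ~m) & (~m | ~q)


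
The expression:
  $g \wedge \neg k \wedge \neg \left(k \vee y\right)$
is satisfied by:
  {g: True, y: False, k: False}


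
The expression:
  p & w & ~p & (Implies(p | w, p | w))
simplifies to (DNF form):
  False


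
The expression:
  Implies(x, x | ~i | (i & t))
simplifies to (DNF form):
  True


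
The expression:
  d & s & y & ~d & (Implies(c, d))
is never true.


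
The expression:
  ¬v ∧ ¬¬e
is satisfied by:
  {e: True, v: False}


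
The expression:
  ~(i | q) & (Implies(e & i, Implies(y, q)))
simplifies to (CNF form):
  ~i & ~q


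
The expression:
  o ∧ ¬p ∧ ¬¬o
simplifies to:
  o ∧ ¬p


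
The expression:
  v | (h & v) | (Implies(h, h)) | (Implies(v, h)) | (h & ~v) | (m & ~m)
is always true.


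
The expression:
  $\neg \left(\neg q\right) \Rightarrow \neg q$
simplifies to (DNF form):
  $\neg q$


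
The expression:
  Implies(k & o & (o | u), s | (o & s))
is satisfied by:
  {s: True, k: False, o: False}
  {k: False, o: False, s: False}
  {s: True, o: True, k: False}
  {o: True, k: False, s: False}
  {s: True, k: True, o: False}
  {k: True, s: False, o: False}
  {s: True, o: True, k: True}


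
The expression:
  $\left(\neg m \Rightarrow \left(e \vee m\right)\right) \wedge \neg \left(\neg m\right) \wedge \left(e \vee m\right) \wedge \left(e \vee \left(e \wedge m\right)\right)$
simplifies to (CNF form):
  $e \wedge m$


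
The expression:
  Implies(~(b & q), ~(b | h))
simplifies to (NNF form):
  (b & q) | (~b & ~h)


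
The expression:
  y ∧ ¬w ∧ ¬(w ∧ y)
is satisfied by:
  {y: True, w: False}


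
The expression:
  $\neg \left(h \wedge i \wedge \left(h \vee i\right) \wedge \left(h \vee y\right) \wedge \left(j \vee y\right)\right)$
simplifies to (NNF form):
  $\left(\neg j \wedge \neg y\right) \vee \neg h \vee \neg i$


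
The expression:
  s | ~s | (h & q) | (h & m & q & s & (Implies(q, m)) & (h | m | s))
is always true.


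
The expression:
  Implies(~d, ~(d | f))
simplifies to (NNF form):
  d | ~f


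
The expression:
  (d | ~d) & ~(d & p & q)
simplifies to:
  ~d | ~p | ~q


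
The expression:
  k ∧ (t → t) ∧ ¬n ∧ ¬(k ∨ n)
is never true.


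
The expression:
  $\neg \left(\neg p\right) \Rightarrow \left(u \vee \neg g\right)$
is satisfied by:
  {u: True, p: False, g: False}
  {p: False, g: False, u: False}
  {g: True, u: True, p: False}
  {g: True, p: False, u: False}
  {u: True, p: True, g: False}
  {p: True, u: False, g: False}
  {g: True, p: True, u: True}


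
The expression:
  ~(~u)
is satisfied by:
  {u: True}


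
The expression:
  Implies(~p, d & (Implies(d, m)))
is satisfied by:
  {d: True, p: True, m: True}
  {d: True, p: True, m: False}
  {p: True, m: True, d: False}
  {p: True, m: False, d: False}
  {d: True, m: True, p: False}


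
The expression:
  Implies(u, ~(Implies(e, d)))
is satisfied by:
  {e: True, d: False, u: False}
  {d: False, u: False, e: False}
  {e: True, d: True, u: False}
  {d: True, e: False, u: False}
  {u: True, e: True, d: False}


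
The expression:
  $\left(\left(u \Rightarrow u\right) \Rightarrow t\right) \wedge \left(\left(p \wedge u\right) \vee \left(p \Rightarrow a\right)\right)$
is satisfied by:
  {t: True, a: True, u: True, p: False}
  {t: True, a: True, p: False, u: False}
  {t: True, u: True, p: False, a: False}
  {t: True, p: False, u: False, a: False}
  {t: True, a: True, p: True, u: True}
  {t: True, a: True, p: True, u: False}
  {t: True, p: True, u: True, a: False}


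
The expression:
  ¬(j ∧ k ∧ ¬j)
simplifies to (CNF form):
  True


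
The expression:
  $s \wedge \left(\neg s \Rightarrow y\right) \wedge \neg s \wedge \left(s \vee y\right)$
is never true.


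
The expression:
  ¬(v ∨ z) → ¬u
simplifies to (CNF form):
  v ∨ z ∨ ¬u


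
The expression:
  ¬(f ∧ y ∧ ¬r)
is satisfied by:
  {r: True, y: False, f: False}
  {y: False, f: False, r: False}
  {f: True, r: True, y: False}
  {f: True, y: False, r: False}
  {r: True, y: True, f: False}
  {y: True, r: False, f: False}
  {f: True, y: True, r: True}


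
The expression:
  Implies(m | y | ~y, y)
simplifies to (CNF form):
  y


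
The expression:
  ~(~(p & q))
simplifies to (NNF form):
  p & q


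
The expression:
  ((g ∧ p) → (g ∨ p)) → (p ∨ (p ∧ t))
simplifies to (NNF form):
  p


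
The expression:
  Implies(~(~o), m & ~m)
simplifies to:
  ~o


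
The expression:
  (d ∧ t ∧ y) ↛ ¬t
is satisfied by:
  {t: True, d: True, y: True}


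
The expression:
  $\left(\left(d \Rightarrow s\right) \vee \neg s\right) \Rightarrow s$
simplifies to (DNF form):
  $s$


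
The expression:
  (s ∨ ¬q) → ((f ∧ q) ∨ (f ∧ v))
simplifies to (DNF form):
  (f ∧ q) ∨ (f ∧ v) ∨ (q ∧ ¬s)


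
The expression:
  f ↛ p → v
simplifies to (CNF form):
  p ∨ v ∨ ¬f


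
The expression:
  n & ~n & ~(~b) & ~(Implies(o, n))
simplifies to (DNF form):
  False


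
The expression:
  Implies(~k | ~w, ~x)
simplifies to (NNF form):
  ~x | (k & w)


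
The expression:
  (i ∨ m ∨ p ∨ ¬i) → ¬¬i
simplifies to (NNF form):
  i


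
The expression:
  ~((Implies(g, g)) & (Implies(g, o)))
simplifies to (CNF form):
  g & ~o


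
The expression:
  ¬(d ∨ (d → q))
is never true.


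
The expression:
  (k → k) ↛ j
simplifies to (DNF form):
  ¬j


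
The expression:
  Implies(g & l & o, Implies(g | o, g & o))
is always true.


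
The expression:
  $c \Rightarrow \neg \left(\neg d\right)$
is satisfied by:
  {d: True, c: False}
  {c: False, d: False}
  {c: True, d: True}


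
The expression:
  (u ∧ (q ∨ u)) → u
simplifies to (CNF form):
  True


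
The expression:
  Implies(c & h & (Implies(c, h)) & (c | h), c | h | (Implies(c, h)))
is always true.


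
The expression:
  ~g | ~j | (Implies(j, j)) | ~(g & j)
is always true.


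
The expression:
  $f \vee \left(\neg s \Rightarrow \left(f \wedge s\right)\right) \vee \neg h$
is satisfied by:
  {s: True, f: True, h: False}
  {s: True, f: False, h: False}
  {f: True, s: False, h: False}
  {s: False, f: False, h: False}
  {h: True, s: True, f: True}
  {h: True, s: True, f: False}
  {h: True, f: True, s: False}


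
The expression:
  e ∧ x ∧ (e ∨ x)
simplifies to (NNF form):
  e ∧ x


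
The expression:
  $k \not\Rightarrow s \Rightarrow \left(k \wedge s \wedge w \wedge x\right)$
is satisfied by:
  {s: True, k: False}
  {k: False, s: False}
  {k: True, s: True}


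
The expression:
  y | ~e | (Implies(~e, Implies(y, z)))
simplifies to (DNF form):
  True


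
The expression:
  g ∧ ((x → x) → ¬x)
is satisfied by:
  {g: True, x: False}


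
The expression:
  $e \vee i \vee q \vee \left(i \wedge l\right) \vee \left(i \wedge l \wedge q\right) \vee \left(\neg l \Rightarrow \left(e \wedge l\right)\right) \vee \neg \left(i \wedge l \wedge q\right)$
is always true.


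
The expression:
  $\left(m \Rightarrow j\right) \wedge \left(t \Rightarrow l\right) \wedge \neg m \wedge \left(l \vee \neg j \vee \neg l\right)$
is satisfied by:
  {l: True, t: False, m: False}
  {t: False, m: False, l: False}
  {l: True, t: True, m: False}


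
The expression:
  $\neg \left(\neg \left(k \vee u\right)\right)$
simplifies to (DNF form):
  $k \vee u$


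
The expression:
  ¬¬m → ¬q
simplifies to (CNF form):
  ¬m ∨ ¬q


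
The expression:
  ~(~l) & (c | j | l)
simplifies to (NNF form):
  l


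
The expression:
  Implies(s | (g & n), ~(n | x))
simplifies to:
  (~g & ~s) | (~n & ~s) | (~n & ~x)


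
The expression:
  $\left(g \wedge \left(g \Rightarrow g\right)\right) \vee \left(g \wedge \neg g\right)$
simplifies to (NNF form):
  $g$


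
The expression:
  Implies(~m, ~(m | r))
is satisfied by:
  {m: True, r: False}
  {r: False, m: False}
  {r: True, m: True}


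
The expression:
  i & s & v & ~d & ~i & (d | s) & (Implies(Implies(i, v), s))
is never true.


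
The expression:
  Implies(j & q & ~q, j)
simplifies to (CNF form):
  True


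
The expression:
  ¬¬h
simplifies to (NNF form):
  h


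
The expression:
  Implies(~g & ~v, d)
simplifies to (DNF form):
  d | g | v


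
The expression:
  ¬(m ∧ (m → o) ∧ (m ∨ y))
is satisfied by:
  {m: False, o: False}
  {o: True, m: False}
  {m: True, o: False}


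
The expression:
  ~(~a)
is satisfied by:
  {a: True}


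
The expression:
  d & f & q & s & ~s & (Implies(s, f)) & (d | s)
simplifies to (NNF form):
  False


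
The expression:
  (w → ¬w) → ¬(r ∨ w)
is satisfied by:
  {w: True, r: False}
  {r: False, w: False}
  {r: True, w: True}


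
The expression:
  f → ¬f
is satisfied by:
  {f: False}


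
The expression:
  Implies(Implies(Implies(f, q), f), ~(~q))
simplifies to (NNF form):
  q | ~f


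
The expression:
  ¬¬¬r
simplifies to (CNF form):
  ¬r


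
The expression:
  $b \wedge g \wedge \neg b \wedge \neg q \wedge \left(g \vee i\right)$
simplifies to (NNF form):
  $\text{False}$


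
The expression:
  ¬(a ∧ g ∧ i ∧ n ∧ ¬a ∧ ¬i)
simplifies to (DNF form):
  True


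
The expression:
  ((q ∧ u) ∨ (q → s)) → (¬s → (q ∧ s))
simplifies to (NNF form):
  s ∨ (q ∧ ¬u)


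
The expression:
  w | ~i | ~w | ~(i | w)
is always true.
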